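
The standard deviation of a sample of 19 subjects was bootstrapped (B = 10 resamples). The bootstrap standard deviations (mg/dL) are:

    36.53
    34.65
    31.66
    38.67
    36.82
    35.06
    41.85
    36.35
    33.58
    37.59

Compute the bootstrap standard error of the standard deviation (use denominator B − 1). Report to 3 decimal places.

Bootstrap SE is the standard deviation of the 10 replicate standard deviations.
Mean of replicates: (36.53 + 34.65 + 31.66 + 38.67 + 36.82 + 35.06 + 41.85 + 36.35 + 33.58 + 37.59) / 10 = 362.7600 / 10 = 36.2760
Sum of squared deviations: (+0.2540)² + (−1.6260)² + (−4.6160)² + (+2.3940)² + (+0.5440)² + (−1.2160)² + (+5.5740)² + (+0.0740)² + (−2.6960)² + (+1.3140)² = 71.5916
Variance = 71.5916 / 9 = 7.9546
SE* = √7.9546

SE* = 2.820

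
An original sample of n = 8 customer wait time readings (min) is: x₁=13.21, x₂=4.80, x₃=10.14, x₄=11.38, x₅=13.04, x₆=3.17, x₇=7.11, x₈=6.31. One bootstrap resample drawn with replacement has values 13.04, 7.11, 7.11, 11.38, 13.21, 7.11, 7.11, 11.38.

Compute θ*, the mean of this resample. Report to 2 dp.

Mean = (13.04 + 7.11 + 7.11 + 11.38 + 13.21 + 7.11 + 7.11 + 11.38) / 8 = 77.450 / 8 = 9.68

θ* = 9.68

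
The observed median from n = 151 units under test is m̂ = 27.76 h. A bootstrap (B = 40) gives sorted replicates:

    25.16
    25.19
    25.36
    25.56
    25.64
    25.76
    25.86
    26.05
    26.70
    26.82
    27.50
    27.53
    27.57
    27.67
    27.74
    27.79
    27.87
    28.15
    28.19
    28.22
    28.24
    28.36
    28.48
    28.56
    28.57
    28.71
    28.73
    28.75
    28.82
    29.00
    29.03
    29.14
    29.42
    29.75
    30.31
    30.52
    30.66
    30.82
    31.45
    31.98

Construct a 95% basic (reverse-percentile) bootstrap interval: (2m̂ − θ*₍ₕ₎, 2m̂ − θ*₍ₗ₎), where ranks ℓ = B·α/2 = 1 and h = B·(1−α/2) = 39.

Percentile endpoints at ranks 1 and 39: θ*₍1₎ = 25.16, θ*₍39₎ = 31.45.
Basic interval reflects these around m̂:
  lower = 2 × 27.76 − 31.45 = 24.07
  upper = 2 × 27.76 − 25.16 = 30.36

(24.07, 30.36)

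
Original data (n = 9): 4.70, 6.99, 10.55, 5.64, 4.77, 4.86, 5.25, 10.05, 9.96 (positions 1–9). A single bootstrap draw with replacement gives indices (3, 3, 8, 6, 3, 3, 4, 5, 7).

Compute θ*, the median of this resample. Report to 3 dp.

Resample values: 10.55, 10.55, 10.05, 4.86, 10.55, 10.55, 5.64, 4.77, 5.25.
Sorted: 4.77, 4.86, 5.25, 5.64, 10.05, 10.55, 10.55, 10.55, 10.55
Median = middle value = 10.050

θ* = 10.050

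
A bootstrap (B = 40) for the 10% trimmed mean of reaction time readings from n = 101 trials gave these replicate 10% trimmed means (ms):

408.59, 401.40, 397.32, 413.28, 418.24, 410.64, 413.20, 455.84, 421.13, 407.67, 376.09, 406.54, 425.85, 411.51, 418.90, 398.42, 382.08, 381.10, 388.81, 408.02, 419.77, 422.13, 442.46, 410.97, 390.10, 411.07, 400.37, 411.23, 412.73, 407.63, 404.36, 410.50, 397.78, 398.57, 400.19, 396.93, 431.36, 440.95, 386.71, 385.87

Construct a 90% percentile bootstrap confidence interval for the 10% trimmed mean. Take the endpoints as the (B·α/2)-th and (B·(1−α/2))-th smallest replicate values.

(381.10, 440.95)

Sorted replicates: 376.09, 381.10, 382.08, 385.87, 386.71, 388.81, 390.10, 396.93, 397.32, 397.78, 398.42, 398.57, 400.19, 400.37, 401.40, 404.36, 406.54, 407.63, 407.67, 408.02, 408.59, 410.50, 410.64, 410.97, 411.07, 411.23, 411.51, 412.73, 413.20, 413.28, 418.24, 418.90, 419.77, 421.13, 422.13, 425.85, 431.36, 440.95, 442.46, 455.84
α = 0.10; lower rank = 40 × 0.050 = 2; upper rank = 40 × 0.950 = 38.
The 2nd smallest replicate is 381.10; the 38th is 440.95.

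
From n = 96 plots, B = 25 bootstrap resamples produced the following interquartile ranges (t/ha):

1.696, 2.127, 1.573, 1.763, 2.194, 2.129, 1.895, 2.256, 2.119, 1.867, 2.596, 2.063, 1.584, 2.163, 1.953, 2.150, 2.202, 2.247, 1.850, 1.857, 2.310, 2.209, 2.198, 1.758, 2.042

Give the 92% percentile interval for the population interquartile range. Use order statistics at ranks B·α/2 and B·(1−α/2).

Sorted replicates: 1.573, 1.584, 1.696, 1.758, 1.763, 1.850, 1.857, 1.867, 1.895, 1.953, 2.042, 2.063, 2.119, 2.127, 2.129, 2.150, 2.163, 2.194, 2.198, 2.202, 2.209, 2.247, 2.256, 2.310, 2.596
α = 0.08; lower rank = 25 × 0.040 = 1; upper rank = 25 × 0.960 = 24.
The 1st smallest replicate is 1.573; the 24th is 2.310.

(1.573, 2.310)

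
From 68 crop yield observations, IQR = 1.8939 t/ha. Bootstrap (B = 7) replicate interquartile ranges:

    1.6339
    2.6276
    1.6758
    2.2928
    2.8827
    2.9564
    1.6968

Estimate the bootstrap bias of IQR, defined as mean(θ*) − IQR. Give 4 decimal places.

bias = +0.3584

mean(θ*) = (1.6339 + 2.6276 + 1.6758 + 2.2928 + 2.8827 + 2.9564 + 1.6968) / 7 = 2.25229
bias = 2.25229 − 1.8939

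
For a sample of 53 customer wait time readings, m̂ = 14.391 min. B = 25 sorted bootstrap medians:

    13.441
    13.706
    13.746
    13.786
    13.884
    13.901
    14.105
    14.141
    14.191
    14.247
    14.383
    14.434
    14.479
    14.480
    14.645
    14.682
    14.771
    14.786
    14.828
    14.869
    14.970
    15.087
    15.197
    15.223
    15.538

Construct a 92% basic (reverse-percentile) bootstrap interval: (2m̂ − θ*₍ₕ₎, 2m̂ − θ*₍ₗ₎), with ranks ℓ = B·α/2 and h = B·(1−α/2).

Percentile endpoints at ranks 1 and 24: θ*₍1₎ = 13.441, θ*₍24₎ = 15.223.
Basic interval reflects these around m̂:
  lower = 2 × 14.391 − 15.223 = 13.559
  upper = 2 × 14.391 − 13.441 = 15.341

(13.559, 15.341)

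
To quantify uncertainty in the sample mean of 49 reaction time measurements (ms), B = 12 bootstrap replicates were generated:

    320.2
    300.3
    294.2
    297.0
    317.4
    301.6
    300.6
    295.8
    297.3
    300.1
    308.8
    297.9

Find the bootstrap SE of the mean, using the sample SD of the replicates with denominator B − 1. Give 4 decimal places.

Bootstrap SE is the standard deviation of the 12 replicate means.
Mean of replicates: (320.2 + 300.3 + 294.2 + 297.0 + 317.4 + 301.6 + 300.6 + 295.8 + 297.3 + 300.1 + 308.8 + 297.9) / 12 = 3631.20000 / 12 = 302.60000
Sum of squared deviations: (+17.60000)² + (−2.30000)² + (−8.40000)² + (−5.60000)² + (+14.80000)² + (−1.00000)² + (−2.00000)² + (−6.80000)² + (−5.30000)² + (−2.50000)² + (+6.20000)² + (−4.70000)² = 782.12000
Variance = 782.12000 / 11 = 71.10182
SE* = √71.10182

SE* = 8.4322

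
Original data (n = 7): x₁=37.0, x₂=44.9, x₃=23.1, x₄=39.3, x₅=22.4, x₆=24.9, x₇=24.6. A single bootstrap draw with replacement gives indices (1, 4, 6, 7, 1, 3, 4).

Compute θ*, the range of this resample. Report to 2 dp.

θ* = 16.20

Resample values: 37.0, 39.3, 24.9, 24.6, 37.0, 23.1, 39.3.
Range = 39.3 − 23.1 = 16.20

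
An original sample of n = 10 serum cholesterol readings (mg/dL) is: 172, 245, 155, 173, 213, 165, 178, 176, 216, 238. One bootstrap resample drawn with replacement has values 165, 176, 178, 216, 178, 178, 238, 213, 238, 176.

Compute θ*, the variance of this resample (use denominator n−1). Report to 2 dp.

Mean = 195.6000; sum of squared deviations = 6948.4000
s² = 6948.4000 / 9 = 772.0444

θ* = 772.04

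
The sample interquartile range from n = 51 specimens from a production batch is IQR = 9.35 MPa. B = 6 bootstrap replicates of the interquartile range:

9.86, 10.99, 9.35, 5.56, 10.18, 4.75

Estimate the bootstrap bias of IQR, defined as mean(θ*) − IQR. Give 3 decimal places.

mean(θ*) = (9.86 + 10.99 + 9.35 + 5.56 + 10.18 + 4.75) / 6 = 8.4483
bias = 8.4483 − 9.35

bias = −0.902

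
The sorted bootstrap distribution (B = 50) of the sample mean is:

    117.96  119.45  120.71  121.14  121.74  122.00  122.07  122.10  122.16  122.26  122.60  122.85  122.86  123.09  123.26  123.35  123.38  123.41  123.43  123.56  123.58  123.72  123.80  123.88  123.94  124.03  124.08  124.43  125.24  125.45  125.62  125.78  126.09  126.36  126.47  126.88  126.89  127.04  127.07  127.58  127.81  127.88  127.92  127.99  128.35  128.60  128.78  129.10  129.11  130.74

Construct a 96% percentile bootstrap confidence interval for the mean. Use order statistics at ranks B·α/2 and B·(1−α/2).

α = 0.04; lower rank = 50 × 0.020 = 1; upper rank = 50 × 0.980 = 49.
The 1st smallest replicate is 117.96; the 49th is 129.11.

(117.96, 129.11)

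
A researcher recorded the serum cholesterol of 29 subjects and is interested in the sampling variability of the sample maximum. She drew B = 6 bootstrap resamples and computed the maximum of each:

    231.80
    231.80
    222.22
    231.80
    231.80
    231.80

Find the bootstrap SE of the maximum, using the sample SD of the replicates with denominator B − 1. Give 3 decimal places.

SE* = 3.911

Bootstrap SE is the standard deviation of the 6 replicate maximums.
Mean of replicates: (231.80 + 231.80 + 222.22 + 231.80 + 231.80 + 231.80) / 6 = 1381.2200 / 6 = 230.2033
Sum of squared deviations: (+1.5967)² + (+1.5967)² + (−7.9833)² + (+1.5967)² + (+1.5967)² + (+1.5967)² = 76.4803
Variance = 76.4803 / 5 = 15.2961
SE* = √15.2961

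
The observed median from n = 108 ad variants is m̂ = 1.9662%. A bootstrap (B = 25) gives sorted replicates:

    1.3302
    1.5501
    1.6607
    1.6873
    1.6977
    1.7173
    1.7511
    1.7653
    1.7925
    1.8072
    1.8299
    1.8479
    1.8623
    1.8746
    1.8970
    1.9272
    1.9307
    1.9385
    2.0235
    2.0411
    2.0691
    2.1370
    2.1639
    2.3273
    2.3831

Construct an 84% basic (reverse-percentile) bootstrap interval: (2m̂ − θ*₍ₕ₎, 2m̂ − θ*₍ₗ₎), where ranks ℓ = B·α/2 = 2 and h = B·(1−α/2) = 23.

(1.7685, 2.3823)

Percentile endpoints at ranks 2 and 23: θ*₍2₎ = 1.5501, θ*₍23₎ = 2.1639.
Basic interval reflects these around m̂:
  lower = 2 × 1.9662 − 2.1639 = 1.7685
  upper = 2 × 1.9662 − 1.5501 = 2.3823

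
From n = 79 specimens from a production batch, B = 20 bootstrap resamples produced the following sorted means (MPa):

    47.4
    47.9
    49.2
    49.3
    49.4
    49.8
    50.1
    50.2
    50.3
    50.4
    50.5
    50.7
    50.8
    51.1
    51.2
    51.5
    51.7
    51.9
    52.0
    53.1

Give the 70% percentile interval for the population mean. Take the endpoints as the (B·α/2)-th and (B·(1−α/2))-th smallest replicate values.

(49.2, 51.7)

α = 0.30; lower rank = 20 × 0.150 = 3; upper rank = 20 × 0.850 = 17.
The 3rd smallest replicate is 49.2; the 17th is 51.7.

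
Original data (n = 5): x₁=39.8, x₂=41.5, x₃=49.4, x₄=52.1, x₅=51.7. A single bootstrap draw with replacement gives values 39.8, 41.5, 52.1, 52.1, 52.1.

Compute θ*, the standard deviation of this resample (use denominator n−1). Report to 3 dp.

θ* = 6.300

Mean = 47.5200; sum of squared deviations = 158.7680
s² = 158.7680 / 4 = 39.6920
s = √39.6920 = 6.300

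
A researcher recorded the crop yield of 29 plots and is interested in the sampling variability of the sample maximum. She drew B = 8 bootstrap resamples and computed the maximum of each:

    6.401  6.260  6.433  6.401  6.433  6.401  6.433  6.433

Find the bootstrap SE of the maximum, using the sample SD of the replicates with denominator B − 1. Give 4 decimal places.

SE* = 0.0585

Bootstrap SE is the standard deviation of the 8 replicate maximums.
Mean of replicates: (6.401 + 6.260 + 6.433 + 6.401 + 6.433 + 6.401 + 6.433 + 6.433) / 8 = 51.19500 / 8 = 6.39938
Sum of squared deviations: (+0.00162)² + (−0.13938)² + (+0.03362)² + (+0.00162)² + (+0.03362)² + (+0.00162)² + (+0.03362)² + (+0.03362)² = 0.02396
Variance = 0.02396 / 7 = 0.00342
SE* = √0.00342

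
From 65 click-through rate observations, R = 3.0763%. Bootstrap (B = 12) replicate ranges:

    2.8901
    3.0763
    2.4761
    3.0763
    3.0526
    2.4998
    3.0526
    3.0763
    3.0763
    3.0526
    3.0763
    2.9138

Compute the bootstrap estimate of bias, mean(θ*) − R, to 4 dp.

bias = −0.1330

mean(θ*) = (2.8901 + 3.0763 + 2.4761 + 3.0763 + 3.0526 + 2.4998 + 3.0526 + 3.0763 + 3.0763 + 3.0526 + 3.0763 + 2.9138) / 12 = 2.94326
bias = 2.94326 − 3.0763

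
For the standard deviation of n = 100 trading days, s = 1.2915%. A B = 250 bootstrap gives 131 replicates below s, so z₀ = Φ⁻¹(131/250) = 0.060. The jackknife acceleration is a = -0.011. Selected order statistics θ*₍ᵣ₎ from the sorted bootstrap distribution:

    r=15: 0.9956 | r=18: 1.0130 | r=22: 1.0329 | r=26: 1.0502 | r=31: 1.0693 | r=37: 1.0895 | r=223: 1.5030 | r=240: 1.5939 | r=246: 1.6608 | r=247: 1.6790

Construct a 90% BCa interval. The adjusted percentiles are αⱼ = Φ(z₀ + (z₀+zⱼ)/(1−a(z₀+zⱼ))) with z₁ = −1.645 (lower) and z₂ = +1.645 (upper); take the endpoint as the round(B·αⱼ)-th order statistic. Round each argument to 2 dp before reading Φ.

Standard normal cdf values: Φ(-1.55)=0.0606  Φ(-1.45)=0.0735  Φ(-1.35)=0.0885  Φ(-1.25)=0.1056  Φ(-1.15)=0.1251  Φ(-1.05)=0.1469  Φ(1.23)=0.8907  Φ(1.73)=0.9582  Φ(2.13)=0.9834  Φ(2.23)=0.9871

Lower: z₀ + z₁ = 0.060 + (-1.645) = -1.585; 1 − a(z₀+z₁) = 1 − (-0.011)(-1.585) = 0.9826; argument = 0.060 + (-1.585)/0.9826 = -1.5531 → -1.55.
α₁ = Φ(-1.55) = 0.0606; rank = round(250 × 0.0606) = 15; θ*₍15₎ = 0.9956.
Upper: z₀ + z₂ = 1.705; 1 − a(z₀+z₂) = 1.0188; argument = 1.7336 → 1.73; α₂ = 0.9582; rank = 240; θ*₍240₎ = 1.5939.

(0.9956, 1.5939)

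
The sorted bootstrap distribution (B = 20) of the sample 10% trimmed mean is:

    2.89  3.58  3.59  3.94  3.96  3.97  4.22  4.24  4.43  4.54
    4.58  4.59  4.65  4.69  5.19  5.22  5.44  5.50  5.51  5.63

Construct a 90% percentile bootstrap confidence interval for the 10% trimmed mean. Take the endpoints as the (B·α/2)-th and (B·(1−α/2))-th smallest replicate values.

(2.89, 5.51)

α = 0.10; lower rank = 20 × 0.050 = 1; upper rank = 20 × 0.950 = 19.
The 1st smallest replicate is 2.89; the 19th is 5.51.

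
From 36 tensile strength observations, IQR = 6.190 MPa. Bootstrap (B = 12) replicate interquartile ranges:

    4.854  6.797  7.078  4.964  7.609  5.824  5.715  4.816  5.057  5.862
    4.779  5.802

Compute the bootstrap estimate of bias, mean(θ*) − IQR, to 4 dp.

bias = −0.4269

mean(θ*) = (4.854 + 6.797 + 7.078 + 4.964 + 7.609 + 5.824 + 5.715 + 4.816 + 5.057 + 5.862 + 4.779 + 5.802) / 12 = 5.76308
bias = 5.76308 − 6.190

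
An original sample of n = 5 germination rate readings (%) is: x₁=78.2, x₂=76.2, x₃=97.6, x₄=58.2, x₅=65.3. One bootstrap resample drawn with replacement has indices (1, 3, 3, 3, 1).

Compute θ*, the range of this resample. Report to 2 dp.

θ* = 19.40

Resample values: 78.2, 97.6, 97.6, 97.6, 78.2.
Range = 97.6 − 78.2 = 19.40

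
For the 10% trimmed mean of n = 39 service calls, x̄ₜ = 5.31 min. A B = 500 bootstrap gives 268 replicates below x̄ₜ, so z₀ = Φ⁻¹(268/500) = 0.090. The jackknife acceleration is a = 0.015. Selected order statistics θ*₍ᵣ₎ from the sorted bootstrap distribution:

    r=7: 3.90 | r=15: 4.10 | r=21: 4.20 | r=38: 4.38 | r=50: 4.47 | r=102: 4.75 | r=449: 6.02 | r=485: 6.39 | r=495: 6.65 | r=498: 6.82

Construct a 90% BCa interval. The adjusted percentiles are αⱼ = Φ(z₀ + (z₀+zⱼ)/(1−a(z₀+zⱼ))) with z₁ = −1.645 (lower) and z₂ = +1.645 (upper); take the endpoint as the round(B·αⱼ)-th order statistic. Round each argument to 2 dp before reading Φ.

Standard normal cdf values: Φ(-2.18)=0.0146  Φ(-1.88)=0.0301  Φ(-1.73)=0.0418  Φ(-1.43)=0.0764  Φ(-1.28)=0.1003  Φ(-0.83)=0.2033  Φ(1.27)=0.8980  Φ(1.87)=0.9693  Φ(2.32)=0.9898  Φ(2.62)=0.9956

Lower: z₀ + z₁ = 0.090 + (-1.645) = -1.555; 1 − a(z₀+z₁) = 1 − (0.015)(-1.555) = 1.0233; argument = 0.090 + (-1.555)/1.0233 = -1.4296 → -1.43.
α₁ = Φ(-1.43) = 0.0764; rank = round(500 × 0.0764) = 38; θ*₍38₎ = 4.38.
Upper: z₀ + z₂ = 1.735; 1 − a(z₀+z₂) = 0.9740; argument = 1.8714 → 1.87; α₂ = 0.9693; rank = 485; θ*₍485₎ = 6.39.

(4.38, 6.39)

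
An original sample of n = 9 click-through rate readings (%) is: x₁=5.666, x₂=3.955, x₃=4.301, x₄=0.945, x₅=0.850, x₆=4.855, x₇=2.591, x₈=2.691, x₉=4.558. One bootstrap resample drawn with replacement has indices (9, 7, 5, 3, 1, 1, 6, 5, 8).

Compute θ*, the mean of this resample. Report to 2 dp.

Resample values: 4.558, 2.591, 0.850, 4.301, 5.666, 5.666, 4.855, 0.850, 2.691.
Mean = (4.558 + 2.591 + 0.850 + 4.301 + 5.666 + 5.666 + 4.855 + 0.850 + 2.691) / 9 = 32.0280 / 9 = 3.56

θ* = 3.56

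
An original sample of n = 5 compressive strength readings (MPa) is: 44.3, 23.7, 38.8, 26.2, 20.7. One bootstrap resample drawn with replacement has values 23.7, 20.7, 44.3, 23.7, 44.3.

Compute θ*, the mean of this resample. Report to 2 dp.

θ* = 31.34

Mean = (23.7 + 20.7 + 44.3 + 23.7 + 44.3) / 5 = 156.70 / 5 = 31.34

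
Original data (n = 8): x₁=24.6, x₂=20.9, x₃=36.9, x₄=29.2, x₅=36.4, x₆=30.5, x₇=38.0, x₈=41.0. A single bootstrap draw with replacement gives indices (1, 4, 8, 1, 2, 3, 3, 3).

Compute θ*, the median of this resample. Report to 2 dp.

θ* = 33.05

Resample values: 24.6, 29.2, 41.0, 24.6, 20.9, 36.9, 36.9, 36.9.
Sorted: 20.9, 24.6, 24.6, 29.2, 36.9, 36.9, 36.9, 41.0
Median = average of the two middle values = 33.05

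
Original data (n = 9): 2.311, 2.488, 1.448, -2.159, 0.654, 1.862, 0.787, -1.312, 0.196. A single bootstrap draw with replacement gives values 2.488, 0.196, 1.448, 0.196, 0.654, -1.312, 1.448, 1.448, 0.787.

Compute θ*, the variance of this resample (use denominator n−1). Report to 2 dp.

Mean = 0.8170; sum of squared deviations = 9.3181
s² = 9.3181 / 8 = 1.1648

θ* = 1.16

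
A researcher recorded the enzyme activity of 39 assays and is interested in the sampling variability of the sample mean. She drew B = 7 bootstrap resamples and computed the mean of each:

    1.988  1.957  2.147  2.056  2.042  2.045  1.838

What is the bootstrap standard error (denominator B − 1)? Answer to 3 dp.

Bootstrap SE is the standard deviation of the 7 replicate means.
Mean of replicates: (1.988 + 1.957 + 2.147 + 2.056 + 2.042 + 2.045 + 1.838) / 7 = 14.07300 / 7 = 2.01043
Sum of squared deviations: (−0.02243)² + (−0.05343)² + (+0.13657)² + (+0.04557)² + (+0.03157)² + (+0.03457)² + (−0.17243)² = 0.05601
Variance = 0.05601 / 6 = 0.00933
SE* = √0.00933

SE* = 0.097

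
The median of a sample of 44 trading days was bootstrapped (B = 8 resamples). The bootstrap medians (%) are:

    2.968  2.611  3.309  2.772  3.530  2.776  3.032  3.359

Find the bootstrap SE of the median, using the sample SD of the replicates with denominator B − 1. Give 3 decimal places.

SE* = 0.326

Bootstrap SE is the standard deviation of the 8 replicate medians.
Mean of replicates: (2.968 + 2.611 + 3.309 + 2.772 + 3.530 + 2.776 + 3.032 + 3.359) / 8 = 24.3570 / 8 = 3.0446
Sum of squared deviations: (−0.0766)² + (−0.4336)² + (+0.2644)² + (−0.2726)² + (+0.4854)² + (−0.2686)² + (−0.0126)² + (+0.3144)² = 0.7449
Variance = 0.7449 / 7 = 0.1064
SE* = √0.1064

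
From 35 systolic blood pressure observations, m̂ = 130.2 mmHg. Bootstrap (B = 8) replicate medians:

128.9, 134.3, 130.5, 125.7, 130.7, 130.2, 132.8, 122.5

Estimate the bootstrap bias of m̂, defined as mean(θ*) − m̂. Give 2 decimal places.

bias = −0.75

mean(θ*) = (128.9 + 134.3 + 130.5 + 125.7 + 130.7 + 130.2 + 132.8 + 122.5) / 8 = 129.450
bias = 129.450 − 130.2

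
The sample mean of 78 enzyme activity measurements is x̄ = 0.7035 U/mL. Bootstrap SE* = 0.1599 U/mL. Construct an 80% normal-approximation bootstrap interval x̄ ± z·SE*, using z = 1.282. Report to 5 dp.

(0.49851, 0.90849)

Margin = 1.282 × 0.1599 = 0.204992
Interval: 0.7035 ± 0.204992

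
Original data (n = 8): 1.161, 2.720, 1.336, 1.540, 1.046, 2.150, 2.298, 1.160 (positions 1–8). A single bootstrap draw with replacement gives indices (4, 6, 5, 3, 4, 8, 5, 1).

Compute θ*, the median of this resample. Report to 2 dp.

Resample values: 1.540, 2.150, 1.046, 1.336, 1.540, 1.160, 1.046, 1.161.
Sorted: 1.046, 1.046, 1.160, 1.161, 1.336, 1.540, 1.540, 2.150
Median = average of the two middle values = 1.25

θ* = 1.25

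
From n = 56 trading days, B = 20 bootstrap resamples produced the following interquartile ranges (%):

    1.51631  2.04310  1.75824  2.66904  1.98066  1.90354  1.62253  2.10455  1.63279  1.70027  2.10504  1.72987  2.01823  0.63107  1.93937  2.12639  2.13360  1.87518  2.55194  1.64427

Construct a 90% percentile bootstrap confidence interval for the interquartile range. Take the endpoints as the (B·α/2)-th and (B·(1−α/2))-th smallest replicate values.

Sorted replicates: 0.63107, 1.51631, 1.62253, 1.63279, 1.64427, 1.70027, 1.72987, 1.75824, 1.87518, 1.90354, 1.93937, 1.98066, 2.01823, 2.04310, 2.10455, 2.10504, 2.12639, 2.13360, 2.55194, 2.66904
α = 0.10; lower rank = 20 × 0.050 = 1; upper rank = 20 × 0.950 = 19.
The 1st smallest replicate is 0.63107; the 19th is 2.55194.

(0.63107, 2.55194)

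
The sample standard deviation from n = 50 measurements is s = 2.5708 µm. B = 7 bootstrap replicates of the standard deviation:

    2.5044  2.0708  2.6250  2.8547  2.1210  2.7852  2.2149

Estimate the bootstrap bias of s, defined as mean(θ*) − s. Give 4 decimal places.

bias = −0.1171

mean(θ*) = (2.5044 + 2.0708 + 2.6250 + 2.8547 + 2.1210 + 2.7852 + 2.2149) / 7 = 2.45371
bias = 2.45371 − 2.5708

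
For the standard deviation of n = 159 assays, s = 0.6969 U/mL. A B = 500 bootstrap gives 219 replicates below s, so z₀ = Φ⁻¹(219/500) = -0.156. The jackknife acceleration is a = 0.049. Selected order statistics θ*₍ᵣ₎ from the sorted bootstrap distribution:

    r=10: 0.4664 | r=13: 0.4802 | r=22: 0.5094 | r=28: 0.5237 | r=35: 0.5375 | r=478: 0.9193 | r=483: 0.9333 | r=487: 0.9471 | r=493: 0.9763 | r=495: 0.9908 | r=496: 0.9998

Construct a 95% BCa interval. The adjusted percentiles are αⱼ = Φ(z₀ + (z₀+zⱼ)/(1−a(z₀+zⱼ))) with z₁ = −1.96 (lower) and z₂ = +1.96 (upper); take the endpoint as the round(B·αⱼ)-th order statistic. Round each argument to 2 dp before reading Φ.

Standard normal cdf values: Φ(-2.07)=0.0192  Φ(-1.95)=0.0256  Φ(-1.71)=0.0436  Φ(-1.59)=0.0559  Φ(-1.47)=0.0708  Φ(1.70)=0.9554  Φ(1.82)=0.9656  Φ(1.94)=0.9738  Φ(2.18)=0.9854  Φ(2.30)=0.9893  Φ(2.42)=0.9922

Lower: z₀ + z₁ = -0.156 + (-1.960) = -2.116; 1 − a(z₀+z₁) = 1 − (0.049)(-2.116) = 1.1037; argument = -0.156 + (-2.116)/1.1037 = -2.0732 → -2.07.
α₁ = Φ(-2.07) = 0.0192; rank = round(500 × 0.0192) = 10; θ*₍10₎ = 0.4664.
Upper: z₀ + z₂ = 1.804; 1 − a(z₀+z₂) = 0.9116; argument = 1.8229 → 1.82; α₂ = 0.9656; rank = 483; θ*₍483₎ = 0.9333.

(0.4664, 0.9333)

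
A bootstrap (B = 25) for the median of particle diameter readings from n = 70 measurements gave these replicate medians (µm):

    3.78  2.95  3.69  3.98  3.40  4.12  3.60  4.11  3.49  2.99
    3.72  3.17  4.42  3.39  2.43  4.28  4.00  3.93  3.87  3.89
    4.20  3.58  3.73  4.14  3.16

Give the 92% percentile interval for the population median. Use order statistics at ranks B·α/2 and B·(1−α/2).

(2.43, 4.28)

Sorted replicates: 2.43, 2.95, 2.99, 3.16, 3.17, 3.39, 3.40, 3.49, 3.58, 3.60, 3.69, 3.72, 3.73, 3.78, 3.87, 3.89, 3.93, 3.98, 4.00, 4.11, 4.12, 4.14, 4.20, 4.28, 4.42
α = 0.08; lower rank = 25 × 0.040 = 1; upper rank = 25 × 0.960 = 24.
The 1st smallest replicate is 2.43; the 24th is 4.28.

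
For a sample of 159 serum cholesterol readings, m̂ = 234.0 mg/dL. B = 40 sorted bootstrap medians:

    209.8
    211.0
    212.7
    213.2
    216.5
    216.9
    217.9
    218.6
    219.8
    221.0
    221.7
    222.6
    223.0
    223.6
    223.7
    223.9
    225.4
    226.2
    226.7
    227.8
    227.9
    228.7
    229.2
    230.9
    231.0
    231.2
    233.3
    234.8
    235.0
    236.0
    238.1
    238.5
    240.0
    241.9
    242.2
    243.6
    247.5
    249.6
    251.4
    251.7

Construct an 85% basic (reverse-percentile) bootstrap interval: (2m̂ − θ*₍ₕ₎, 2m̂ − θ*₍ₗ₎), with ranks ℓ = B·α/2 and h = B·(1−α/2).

(220.5, 255.3)

Percentile endpoints at ranks 3 and 37: θ*₍3₎ = 212.7, θ*₍37₎ = 247.5.
Basic interval reflects these around m̂:
  lower = 2 × 234.0 − 247.5 = 220.5
  upper = 2 × 234.0 − 212.7 = 255.3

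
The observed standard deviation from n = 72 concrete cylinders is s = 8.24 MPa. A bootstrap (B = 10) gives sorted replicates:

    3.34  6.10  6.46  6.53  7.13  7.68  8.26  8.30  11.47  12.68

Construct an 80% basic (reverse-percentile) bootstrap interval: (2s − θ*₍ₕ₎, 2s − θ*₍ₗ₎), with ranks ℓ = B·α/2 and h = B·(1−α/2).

Percentile endpoints at ranks 1 and 9: θ*₍1₎ = 3.34, θ*₍9₎ = 11.47.
Basic interval reflects these around s:
  lower = 2 × 8.24 − 11.47 = 5.01
  upper = 2 × 8.24 − 3.34 = 13.14

(5.01, 13.14)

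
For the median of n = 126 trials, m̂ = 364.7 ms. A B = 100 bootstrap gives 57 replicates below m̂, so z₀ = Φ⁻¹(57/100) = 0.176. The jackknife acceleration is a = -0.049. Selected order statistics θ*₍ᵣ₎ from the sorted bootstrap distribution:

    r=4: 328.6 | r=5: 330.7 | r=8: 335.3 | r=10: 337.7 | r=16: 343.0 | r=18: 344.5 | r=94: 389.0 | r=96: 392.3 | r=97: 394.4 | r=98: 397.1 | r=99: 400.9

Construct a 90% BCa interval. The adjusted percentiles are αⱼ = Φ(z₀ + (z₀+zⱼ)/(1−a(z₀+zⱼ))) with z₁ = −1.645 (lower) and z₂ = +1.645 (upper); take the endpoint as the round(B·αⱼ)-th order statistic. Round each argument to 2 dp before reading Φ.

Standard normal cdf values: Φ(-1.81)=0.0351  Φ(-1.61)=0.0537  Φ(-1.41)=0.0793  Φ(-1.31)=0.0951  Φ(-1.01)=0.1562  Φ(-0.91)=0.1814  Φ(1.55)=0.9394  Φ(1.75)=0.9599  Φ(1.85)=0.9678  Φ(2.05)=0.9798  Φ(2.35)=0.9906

(335.3, 394.4)

Lower: z₀ + z₁ = 0.176 + (-1.645) = -1.469; 1 − a(z₀+z₁) = 1 − (-0.049)(-1.469) = 0.9280; argument = 0.176 + (-1.469)/0.9280 = -1.4069 → -1.41.
α₁ = Φ(-1.41) = 0.0793; rank = round(100 × 0.0793) = 8; θ*₍8₎ = 335.3.
Upper: z₀ + z₂ = 1.821; 1 − a(z₀+z₂) = 1.0892; argument = 1.8478 → 1.85; α₂ = 0.9678; rank = 97; θ*₍97₎ = 394.4.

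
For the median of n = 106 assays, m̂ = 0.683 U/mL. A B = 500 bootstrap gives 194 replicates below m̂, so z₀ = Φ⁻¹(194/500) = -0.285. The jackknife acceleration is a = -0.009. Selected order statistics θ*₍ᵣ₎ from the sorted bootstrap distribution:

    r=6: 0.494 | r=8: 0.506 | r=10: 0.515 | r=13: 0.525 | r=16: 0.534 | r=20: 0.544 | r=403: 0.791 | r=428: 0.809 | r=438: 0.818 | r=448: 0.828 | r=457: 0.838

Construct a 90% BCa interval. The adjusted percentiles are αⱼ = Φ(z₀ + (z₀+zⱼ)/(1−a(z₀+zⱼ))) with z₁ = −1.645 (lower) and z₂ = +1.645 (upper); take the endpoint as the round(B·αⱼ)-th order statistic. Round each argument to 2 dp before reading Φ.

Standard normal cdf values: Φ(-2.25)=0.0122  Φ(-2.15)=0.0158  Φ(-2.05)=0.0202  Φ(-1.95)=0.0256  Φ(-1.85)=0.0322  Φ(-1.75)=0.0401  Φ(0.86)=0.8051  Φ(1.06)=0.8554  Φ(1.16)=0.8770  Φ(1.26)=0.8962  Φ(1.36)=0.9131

Lower: z₀ + z₁ = -0.285 + (-1.645) = -1.930; 1 − a(z₀+z₁) = 1 − (-0.009)(-1.930) = 0.9826; argument = -0.285 + (-1.930)/0.9826 = -2.2491 → -2.25.
α₁ = Φ(-2.25) = 0.0122; rank = round(500 × 0.0122) = 6; θ*₍6₎ = 0.494.
Upper: z₀ + z₂ = 1.360; 1 − a(z₀+z₂) = 1.0122; argument = 1.0586 → 1.06; α₂ = 0.8554; rank = 428; θ*₍428₎ = 0.809.

(0.494, 0.809)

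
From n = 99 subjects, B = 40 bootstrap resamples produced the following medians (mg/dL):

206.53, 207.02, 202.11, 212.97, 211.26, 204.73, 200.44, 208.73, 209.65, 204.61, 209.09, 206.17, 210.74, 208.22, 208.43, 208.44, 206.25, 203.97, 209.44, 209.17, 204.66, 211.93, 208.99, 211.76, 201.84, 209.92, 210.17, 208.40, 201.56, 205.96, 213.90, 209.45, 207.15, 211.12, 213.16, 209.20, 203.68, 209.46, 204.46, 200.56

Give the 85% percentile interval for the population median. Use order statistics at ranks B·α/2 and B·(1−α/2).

Sorted replicates: 200.44, 200.56, 201.56, 201.84, 202.11, 203.68, 203.97, 204.46, 204.61, 204.66, 204.73, 205.96, 206.17, 206.25, 206.53, 207.02, 207.15, 208.22, 208.40, 208.43, 208.44, 208.73, 208.99, 209.09, 209.17, 209.20, 209.44, 209.45, 209.46, 209.65, 209.92, 210.17, 210.74, 211.12, 211.26, 211.76, 211.93, 212.97, 213.16, 213.90
α = 0.15; lower rank = 40 × 0.075 = 3; upper rank = 40 × 0.925 = 37.
The 3rd smallest replicate is 201.56; the 37th is 211.93.

(201.56, 211.93)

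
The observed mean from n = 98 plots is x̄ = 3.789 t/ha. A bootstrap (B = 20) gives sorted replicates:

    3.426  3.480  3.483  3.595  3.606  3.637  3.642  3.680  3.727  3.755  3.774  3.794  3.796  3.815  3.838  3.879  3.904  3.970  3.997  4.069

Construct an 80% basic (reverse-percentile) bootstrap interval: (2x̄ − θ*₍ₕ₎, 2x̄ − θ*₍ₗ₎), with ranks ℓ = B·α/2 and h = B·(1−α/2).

(3.608, 4.098)

Percentile endpoints at ranks 2 and 18: θ*₍2₎ = 3.480, θ*₍18₎ = 3.970.
Basic interval reflects these around x̄:
  lower = 2 × 3.789 − 3.970 = 3.608
  upper = 2 × 3.789 − 3.480 = 4.098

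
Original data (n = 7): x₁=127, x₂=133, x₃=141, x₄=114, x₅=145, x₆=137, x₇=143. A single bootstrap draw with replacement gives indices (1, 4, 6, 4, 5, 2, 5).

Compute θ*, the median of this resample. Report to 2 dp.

θ* = 133.00

Resample values: 127, 114, 137, 114, 145, 133, 145.
Sorted: 114, 114, 127, 133, 137, 145, 145
Median = middle value = 133.00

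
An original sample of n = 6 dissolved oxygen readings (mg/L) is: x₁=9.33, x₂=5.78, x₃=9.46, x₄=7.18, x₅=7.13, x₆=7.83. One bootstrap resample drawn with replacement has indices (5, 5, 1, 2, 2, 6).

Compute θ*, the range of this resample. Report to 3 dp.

θ* = 3.550

Resample values: 7.13, 7.13, 9.33, 5.78, 5.78, 7.83.
Range = 9.33 − 5.78 = 3.550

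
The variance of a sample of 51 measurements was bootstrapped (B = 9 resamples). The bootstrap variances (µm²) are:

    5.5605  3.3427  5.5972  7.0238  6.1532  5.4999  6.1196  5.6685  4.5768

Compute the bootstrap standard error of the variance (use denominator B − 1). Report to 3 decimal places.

Bootstrap SE is the standard deviation of the 9 replicate variances.
Mean of replicates: (5.5605 + 3.3427 + 5.5972 + 7.0238 + 6.1532 + 5.4999 + 6.1196 + 5.6685 + 4.5768) / 9 = 49.54220 / 9 = 5.50469
Sum of squared deviations: (+0.05581)² + (−2.16199)² + (+0.09251)² + (+1.51911)² + (+0.64851)² + (−0.00479)² + (+0.61491)² + (+0.16381)² + (−0.92789)² = 8.68008
Variance = 8.68008 / 8 = 1.08501
SE* = √1.08501

SE* = 1.042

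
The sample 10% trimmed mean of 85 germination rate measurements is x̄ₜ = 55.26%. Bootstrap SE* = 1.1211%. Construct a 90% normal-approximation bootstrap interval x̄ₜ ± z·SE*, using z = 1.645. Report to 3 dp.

Margin = 1.645 × 1.1211 = 1.8442
Interval: 55.26 ± 1.8442

(53.416, 57.104)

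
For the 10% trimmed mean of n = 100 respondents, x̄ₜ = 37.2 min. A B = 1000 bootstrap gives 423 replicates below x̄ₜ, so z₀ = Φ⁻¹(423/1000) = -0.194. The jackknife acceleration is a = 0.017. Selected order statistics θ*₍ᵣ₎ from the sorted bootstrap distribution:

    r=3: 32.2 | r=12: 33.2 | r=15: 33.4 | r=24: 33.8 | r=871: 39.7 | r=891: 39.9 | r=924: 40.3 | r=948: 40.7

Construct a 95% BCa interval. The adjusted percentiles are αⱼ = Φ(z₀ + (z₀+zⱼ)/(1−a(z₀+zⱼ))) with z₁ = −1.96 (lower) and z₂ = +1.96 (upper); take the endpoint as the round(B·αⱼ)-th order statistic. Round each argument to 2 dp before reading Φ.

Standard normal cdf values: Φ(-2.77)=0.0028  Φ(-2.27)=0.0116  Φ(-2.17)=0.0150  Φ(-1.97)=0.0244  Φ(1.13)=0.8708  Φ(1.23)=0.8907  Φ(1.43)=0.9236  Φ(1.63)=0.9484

(33.2, 40.7)

Lower: z₀ + z₁ = -0.194 + (-1.960) = -2.154; 1 − a(z₀+z₁) = 1 − (0.017)(-2.154) = 1.0366; argument = -0.194 + (-2.154)/1.0366 = -2.2719 → -2.27.
α₁ = Φ(-2.27) = 0.0116; rank = round(1000 × 0.0116) = 12; θ*₍12₎ = 33.2.
Upper: z₀ + z₂ = 1.766; 1 − a(z₀+z₂) = 0.9700; argument = 1.6267 → 1.63; α₂ = 0.9484; rank = 948; θ*₍948₎ = 40.7.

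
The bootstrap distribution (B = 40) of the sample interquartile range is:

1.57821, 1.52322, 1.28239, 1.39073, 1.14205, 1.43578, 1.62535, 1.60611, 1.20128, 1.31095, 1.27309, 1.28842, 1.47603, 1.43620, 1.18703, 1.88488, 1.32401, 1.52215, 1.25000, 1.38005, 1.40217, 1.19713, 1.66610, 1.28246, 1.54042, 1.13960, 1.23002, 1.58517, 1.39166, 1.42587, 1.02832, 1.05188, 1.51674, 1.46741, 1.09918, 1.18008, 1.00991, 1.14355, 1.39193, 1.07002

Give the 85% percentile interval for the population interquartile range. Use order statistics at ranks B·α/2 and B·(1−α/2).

(1.05188, 1.60611)

Sorted replicates: 1.00991, 1.02832, 1.05188, 1.07002, 1.09918, 1.13960, 1.14205, 1.14355, 1.18008, 1.18703, 1.19713, 1.20128, 1.23002, 1.25000, 1.27309, 1.28239, 1.28246, 1.28842, 1.31095, 1.32401, 1.38005, 1.39073, 1.39166, 1.39193, 1.40217, 1.42587, 1.43578, 1.43620, 1.46741, 1.47603, 1.51674, 1.52215, 1.52322, 1.54042, 1.57821, 1.58517, 1.60611, 1.62535, 1.66610, 1.88488
α = 0.15; lower rank = 40 × 0.075 = 3; upper rank = 40 × 0.925 = 37.
The 3rd smallest replicate is 1.05188; the 37th is 1.60611.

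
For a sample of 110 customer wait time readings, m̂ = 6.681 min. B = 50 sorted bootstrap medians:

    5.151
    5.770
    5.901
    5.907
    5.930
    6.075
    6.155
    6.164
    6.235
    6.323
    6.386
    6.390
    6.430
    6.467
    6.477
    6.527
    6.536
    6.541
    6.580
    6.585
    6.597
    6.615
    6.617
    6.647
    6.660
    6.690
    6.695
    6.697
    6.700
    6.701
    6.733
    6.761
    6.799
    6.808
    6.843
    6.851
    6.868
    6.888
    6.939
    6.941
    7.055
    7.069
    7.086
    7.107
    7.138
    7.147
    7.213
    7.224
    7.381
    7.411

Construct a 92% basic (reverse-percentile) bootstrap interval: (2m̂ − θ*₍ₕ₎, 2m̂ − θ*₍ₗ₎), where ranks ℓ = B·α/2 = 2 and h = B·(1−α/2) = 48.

Percentile endpoints at ranks 2 and 48: θ*₍2₎ = 5.770, θ*₍48₎ = 7.224.
Basic interval reflects these around m̂:
  lower = 2 × 6.681 − 7.224 = 6.138
  upper = 2 × 6.681 − 5.770 = 7.592

(6.138, 7.592)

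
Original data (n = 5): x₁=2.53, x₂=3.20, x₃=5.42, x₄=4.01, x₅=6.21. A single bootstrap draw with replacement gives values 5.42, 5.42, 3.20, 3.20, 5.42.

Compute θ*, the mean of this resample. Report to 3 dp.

Mean = (5.42 + 5.42 + 3.20 + 3.20 + 5.42) / 5 = 22.660 / 5 = 4.532

θ* = 4.532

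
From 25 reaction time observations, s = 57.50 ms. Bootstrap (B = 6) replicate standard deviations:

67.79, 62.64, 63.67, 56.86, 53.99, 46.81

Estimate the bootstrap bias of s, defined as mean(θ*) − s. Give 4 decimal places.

mean(θ*) = (67.79 + 62.64 + 63.67 + 56.86 + 53.99 + 46.81) / 6 = 58.62667
bias = 58.62667 − 57.50

bias = +1.1267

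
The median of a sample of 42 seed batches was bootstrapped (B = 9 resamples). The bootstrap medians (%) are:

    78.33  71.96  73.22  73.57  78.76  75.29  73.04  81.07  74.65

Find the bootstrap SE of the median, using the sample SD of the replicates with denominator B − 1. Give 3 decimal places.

Bootstrap SE is the standard deviation of the 9 replicate medians.
Mean of replicates: (78.33 + 71.96 + 73.22 + 73.57 + 78.76 + 75.29 + 73.04 + 81.07 + 74.65) / 9 = 679.8900 / 9 = 75.5433
Sum of squared deviations: (+2.7867)² + (−3.5833)² + (−2.3233)² + (−1.9733)² + (+3.2167)² + (−0.2533)² + (−2.5033)² + (+5.5267)² + (−0.8933)² = 77.9176
Variance = 77.9176 / 8 = 9.7397
SE* = √9.7397

SE* = 3.121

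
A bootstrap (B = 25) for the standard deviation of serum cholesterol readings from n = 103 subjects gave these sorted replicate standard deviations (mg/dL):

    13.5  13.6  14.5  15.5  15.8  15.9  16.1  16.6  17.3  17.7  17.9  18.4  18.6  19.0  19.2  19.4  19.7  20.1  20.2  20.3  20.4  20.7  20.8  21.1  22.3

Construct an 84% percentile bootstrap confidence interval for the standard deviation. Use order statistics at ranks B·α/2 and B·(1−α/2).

α = 0.16; lower rank = 25 × 0.080 = 2; upper rank = 25 × 0.920 = 23.
The 2nd smallest replicate is 13.6; the 23rd is 20.8.

(13.6, 20.8)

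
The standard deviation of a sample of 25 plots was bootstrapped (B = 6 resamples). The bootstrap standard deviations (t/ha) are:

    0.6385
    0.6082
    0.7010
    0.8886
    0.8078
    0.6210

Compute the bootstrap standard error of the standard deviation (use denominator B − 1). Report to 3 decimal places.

Bootstrap SE is the standard deviation of the 6 replicate standard deviations.
Mean of replicates: (0.6385 + 0.6082 + 0.7010 + 0.8886 + 0.8078 + 0.6210) / 6 = 4.26510 / 6 = 0.71085
Sum of squared deviations: (−0.07235)² + (−0.10265)² + (−0.00985)² + (+0.17775)² + (+0.09695)² + (−0.08985)² = 0.06494
Variance = 0.06494 / 5 = 0.01299
SE* = √0.01299

SE* = 0.114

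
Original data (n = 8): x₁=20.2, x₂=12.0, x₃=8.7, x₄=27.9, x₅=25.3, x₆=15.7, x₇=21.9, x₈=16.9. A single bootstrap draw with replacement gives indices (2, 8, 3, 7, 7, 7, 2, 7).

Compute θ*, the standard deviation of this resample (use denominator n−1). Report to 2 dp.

θ* = 5.54

Resample values: 12.0, 16.9, 8.7, 21.9, 21.9, 21.9, 12.0, 21.9.
Mean = 17.1500; sum of squared deviations = 214.7600
s² = 214.7600 / 7 = 30.6800
s = √30.6800 = 5.54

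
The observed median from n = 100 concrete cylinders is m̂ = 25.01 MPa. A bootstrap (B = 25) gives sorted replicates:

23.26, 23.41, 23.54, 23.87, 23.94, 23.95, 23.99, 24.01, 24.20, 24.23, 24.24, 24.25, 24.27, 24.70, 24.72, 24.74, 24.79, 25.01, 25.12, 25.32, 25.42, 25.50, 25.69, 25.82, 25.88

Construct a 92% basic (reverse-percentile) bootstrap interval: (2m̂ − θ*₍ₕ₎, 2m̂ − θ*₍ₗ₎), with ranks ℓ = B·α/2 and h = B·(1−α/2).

Percentile endpoints at ranks 1 and 24: θ*₍1₎ = 23.26, θ*₍24₎ = 25.82.
Basic interval reflects these around m̂:
  lower = 2 × 25.01 − 25.82 = 24.20
  upper = 2 × 25.01 − 23.26 = 26.76

(24.20, 26.76)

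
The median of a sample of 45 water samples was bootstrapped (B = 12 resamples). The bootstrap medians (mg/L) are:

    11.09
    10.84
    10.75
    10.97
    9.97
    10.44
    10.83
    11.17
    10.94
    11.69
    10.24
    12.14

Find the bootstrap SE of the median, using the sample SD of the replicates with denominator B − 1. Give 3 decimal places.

Bootstrap SE is the standard deviation of the 12 replicate medians.
Mean of replicates: (11.09 + 10.84 + 10.75 + 10.97 + 9.97 + 10.44 + 10.83 + 11.17 + 10.94 + 11.69 + 10.24 + 12.14) / 12 = 131.0700 / 12 = 10.9225
Sum of squared deviations: (+0.1675)² + (−0.0825)² + (−0.1725)² + (+0.0475)² + (−0.9525)² + (−0.4825)² + (−0.0925)² + (+0.2475)² + (+0.0175)² + (+0.7675)² + (−0.6825)² + (+1.2175)² = 3.8142
Variance = 3.8142 / 11 = 0.3467
SE* = √0.3467

SE* = 0.589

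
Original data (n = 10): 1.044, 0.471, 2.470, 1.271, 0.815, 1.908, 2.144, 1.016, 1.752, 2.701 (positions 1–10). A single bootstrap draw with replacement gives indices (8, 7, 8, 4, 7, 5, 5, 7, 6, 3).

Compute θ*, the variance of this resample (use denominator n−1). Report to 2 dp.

Resample values: 1.016, 2.144, 1.016, 1.271, 2.144, 0.815, 0.815, 2.144, 1.908, 2.470.
Mean = 1.5743; sum of squared deviations = 3.7558
s² = 3.7558 / 9 = 0.4173

θ* = 0.42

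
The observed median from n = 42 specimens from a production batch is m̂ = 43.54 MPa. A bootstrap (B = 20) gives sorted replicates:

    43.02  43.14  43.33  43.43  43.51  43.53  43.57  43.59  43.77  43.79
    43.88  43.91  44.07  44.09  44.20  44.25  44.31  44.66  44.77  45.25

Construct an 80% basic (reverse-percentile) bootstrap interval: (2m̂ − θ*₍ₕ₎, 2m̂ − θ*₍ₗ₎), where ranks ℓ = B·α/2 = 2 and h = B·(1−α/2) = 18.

Percentile endpoints at ranks 2 and 18: θ*₍2₎ = 43.14, θ*₍18₎ = 44.66.
Basic interval reflects these around m̂:
  lower = 2 × 43.54 − 44.66 = 42.42
  upper = 2 × 43.54 − 43.14 = 43.94

(42.42, 43.94)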